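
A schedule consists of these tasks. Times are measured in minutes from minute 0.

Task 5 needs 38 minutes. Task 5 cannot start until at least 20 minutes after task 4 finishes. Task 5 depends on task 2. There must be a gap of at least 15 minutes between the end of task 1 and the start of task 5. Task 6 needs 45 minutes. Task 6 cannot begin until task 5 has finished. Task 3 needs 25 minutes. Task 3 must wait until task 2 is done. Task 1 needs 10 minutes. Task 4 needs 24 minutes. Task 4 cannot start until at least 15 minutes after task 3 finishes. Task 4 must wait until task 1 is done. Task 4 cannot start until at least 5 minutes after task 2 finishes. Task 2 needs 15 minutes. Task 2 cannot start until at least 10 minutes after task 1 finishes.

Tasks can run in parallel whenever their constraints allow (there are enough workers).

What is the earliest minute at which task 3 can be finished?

Nothing blocks task 1, so it runs from minute 0 to minute 10.
After task 1 (finishes minute 10, plus 10-minute gap → minute 20), task 2 can start at minute 20 and finishes at minute 35.
After task 2 (finishes minute 35), task 3 can start at minute 35 and finishes at minute 60.

60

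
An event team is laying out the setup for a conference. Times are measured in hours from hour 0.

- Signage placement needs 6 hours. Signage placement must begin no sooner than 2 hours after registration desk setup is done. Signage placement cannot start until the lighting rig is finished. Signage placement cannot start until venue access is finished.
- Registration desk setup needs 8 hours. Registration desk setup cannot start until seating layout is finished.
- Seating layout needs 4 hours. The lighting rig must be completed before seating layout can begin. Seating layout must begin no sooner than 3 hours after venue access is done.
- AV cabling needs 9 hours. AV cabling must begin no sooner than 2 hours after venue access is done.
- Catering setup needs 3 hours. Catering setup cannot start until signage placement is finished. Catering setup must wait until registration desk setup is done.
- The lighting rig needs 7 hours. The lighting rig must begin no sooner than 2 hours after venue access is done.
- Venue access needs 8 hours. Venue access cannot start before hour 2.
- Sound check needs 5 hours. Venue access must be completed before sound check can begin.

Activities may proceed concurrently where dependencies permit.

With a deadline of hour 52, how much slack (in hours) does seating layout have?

Venue access waits on its own release at hour 2, so it starts at hour 2 and finishes at 2 + 8 = hour 10.
The lighting rig waits on venue access (finishes hour 10, plus 2-hour gap → hour 12), so it starts at hour 12 and finishes at 12 + 7 = hour 19.
For seating layout: the lighting rig (finishes hour 19); venue access (finishes hour 10, plus 3-hour gap → hour 13). Taking the maximum gives a start of hour 19, and it finishes at 19 + 4 = hour 23.

Working backward from the deadline:
Catering setup must finish by hour 52; it takes 3 hours, so it must start by 52 − 3 = hour 49.
Signage placement has to be done before catering setup (must start by hour 49). That means finishing by hour 49, i.e. starting by 49 − 6 = hour 43.
Registration desk setup feeds signage placement (must start by hour 43, minus 2-hour gap → hour 41); catering setup (must start by hour 49). Taking the minimum, registration desk setup must finish by hour 41 and start by 41 − 8 = hour 33.
Seating layout must finish before registration desk setup (must start by hour 33). With a 4-hour duration, seating layout must start by 33 − 4 = hour 29.
So seating layout can start as early as hour 19 and as late as hour 29, giving 29 − 19 = 10 hours of slack.

10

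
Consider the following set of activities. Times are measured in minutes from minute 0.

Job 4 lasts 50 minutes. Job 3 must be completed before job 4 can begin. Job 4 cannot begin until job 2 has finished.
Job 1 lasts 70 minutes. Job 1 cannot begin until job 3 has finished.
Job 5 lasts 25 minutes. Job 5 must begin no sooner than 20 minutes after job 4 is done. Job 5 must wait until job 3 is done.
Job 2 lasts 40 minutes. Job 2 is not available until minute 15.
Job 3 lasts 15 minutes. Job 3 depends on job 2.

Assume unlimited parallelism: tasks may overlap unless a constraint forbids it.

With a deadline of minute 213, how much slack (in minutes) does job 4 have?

Job 2 waits on its own release at minute 15, so it starts at minute 15 and finishes at 15 + 40 = minute 55.
Job 3 waits on job 2 (finishes minute 55), so it starts at minute 55 and finishes at 55 + 15 = minute 70.
Job 4 has to wait for job 3 (finishes minute 70); job 2 (finishes minute 55). The latest of these is minute 70, so job 4 runs minute 70 to 70 + 50 = minute 120.

Working backward from the deadline:
Job 5 must finish by minute 213; it takes 25 minutes, so it must start by 213 − 25 = minute 188.
Job 4 has to be done before job 5 (must start by minute 188, minus 20-minute gap → minute 168). That means finishing by minute 168, i.e. starting by 168 − 50 = minute 118.
So job 4 can start as early as minute 70 and as late as minute 118, giving 118 − 70 = 48 minutes of slack.

48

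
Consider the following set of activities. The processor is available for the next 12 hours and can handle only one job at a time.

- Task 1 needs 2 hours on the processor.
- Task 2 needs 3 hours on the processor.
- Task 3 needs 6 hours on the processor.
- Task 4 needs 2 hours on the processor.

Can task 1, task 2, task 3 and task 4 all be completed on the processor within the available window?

No

Running back to back, the jobs need 2 + 3 + 6 + 2 = 13 hours on the processor.
Since 13 > 12, they cannot all fit.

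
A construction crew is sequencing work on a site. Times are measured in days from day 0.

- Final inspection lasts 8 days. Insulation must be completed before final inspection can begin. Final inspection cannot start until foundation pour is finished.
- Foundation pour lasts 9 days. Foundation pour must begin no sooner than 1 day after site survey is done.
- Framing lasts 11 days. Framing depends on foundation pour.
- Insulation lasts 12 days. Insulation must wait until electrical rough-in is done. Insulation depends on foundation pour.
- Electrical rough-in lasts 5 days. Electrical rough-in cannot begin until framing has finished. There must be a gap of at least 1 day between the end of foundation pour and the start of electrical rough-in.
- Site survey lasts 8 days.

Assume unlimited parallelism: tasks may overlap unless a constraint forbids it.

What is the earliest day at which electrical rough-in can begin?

Site survey can start immediately at day 0; it finishes at day 8.
Foundation pour cannot begin until site survey (finishes day 8, plus 1-day gap → day 9). It runs from day 9 to 9 + 9 = day 18.
Framing cannot begin until foundation pour (finishes day 18). It runs from day 18 to 18 + 11 = day 29.
Electrical rough-in waits on framing (finishes day 29); foundation pour (finishes day 18, plus 1-day gap → day 19). The latest of these is day 29, which is the earliest electrical rough-in can start.

29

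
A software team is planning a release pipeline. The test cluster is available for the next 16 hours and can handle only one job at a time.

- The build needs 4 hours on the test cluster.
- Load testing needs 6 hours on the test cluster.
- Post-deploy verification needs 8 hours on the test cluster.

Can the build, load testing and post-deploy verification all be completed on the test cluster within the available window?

No

Running back to back, the jobs need 4 + 6 + 8 = 18 hours on the test cluster.
Since 18 > 16, they cannot all fit.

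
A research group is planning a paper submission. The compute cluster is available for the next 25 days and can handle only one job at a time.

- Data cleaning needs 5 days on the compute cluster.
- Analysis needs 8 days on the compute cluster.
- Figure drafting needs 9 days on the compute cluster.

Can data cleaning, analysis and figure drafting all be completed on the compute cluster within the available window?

Running back to back, the jobs need 5 + 8 + 9 = 22 days on the compute cluster.
Since 22 ≤ 25, they fit within the window.

Yes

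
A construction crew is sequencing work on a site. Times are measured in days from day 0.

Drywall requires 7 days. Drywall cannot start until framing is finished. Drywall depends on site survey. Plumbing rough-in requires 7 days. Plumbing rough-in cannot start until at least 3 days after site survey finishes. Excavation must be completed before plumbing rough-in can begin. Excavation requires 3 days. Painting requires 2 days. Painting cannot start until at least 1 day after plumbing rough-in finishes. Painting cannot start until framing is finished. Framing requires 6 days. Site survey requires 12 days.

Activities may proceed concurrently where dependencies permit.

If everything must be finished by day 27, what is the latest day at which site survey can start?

2

To finish by day 27, painting (duration 2) must start no later than day 25.
Plumbing rough-in feeds into painting (must start by day 25, minus 1-day gap → day 24); so plumbing rough-in must finish by day 24 and therefore start by day 17.
Nothing follows drywall; the deadline of day 27 is its only limit. It must start by 27 − 7 = day 20.
Site survey feeds plumbing rough-in (must start by day 17, minus 3-day gap → day 14); drywall (must start by day 20). Taking the minimum, site survey must finish by day 14 and start by 14 − 12 = day 2.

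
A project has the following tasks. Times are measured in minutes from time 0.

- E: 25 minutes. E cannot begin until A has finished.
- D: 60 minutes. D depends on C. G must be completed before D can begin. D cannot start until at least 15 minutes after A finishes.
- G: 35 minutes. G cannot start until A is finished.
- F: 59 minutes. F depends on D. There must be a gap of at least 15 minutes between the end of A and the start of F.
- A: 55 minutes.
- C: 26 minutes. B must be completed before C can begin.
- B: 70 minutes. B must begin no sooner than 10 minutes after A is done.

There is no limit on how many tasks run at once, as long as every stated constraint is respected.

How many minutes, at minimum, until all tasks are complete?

280

A can start immediately at minute 0; it finishes at minute 55.
G waits on A (finishes minute 55), so it starts at minute 55 and finishes at 55 + 35 = minute 90.
E waits on A (finishes minute 55), so it starts at minute 55 and finishes at 55 + 25 = minute 80.
After A (finishes minute 55, plus 10-minute gap → minute 65), B can start at minute 65 and finishes at minute 135.
C waits on B (finishes minute 135), so it starts at minute 135 and finishes at 135 + 26 = minute 161.
D has to wait for C (finishes minute 161); G (finishes minute 90); A (finishes minute 55, plus 15-minute gap → minute 70). The latest of these is minute 161, so D runs minute 161 to 161 + 60 = minute 221.
F has to wait for D (finishes minute 221); A (finishes minute 55, plus 15-minute gap → minute 70). The latest of these is minute 221, so F runs minute 221 to 221 + 59 = minute 280.
All tasks are finished once the last one completes. Finish times: A at 55, B at 135, C at 161, D at 221, E at 80, F at 280, G at 90. The latest is minute 280.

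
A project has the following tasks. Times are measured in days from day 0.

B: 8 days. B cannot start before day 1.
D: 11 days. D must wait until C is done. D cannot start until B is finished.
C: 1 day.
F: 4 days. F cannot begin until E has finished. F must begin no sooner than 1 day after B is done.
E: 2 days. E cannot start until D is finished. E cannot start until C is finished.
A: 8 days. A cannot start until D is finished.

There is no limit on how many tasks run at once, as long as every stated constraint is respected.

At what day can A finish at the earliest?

28

C can start immediately at day 0; it finishes at day 1.
After its own release at day 1, B can start at day 1 and finishes at day 9.
For D: C (finishes day 1); B (finishes day 9). Taking the maximum gives a start of day 9, and it finishes at 9 + 11 = day 20.
After D (finishes day 20), A can start at day 20 and finishes at day 28.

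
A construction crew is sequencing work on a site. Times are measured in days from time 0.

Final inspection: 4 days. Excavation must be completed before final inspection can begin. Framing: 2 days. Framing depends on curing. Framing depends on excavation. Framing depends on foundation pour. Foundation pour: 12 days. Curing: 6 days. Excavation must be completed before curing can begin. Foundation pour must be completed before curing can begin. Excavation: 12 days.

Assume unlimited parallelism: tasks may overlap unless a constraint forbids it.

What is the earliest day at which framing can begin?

18

Nothing blocks foundation pour, so it runs from day 0 to day 12.
Excavation can start immediately at day 0; it finishes at day 12.
Curing has to wait for excavation (finishes day 12); foundation pour (finishes day 12). The latest of these is day 12, so curing runs day 12 to 12 + 6 = day 18.
Framing waits on curing (finishes day 18); excavation (finishes day 12); foundation pour (finishes day 12). The latest of these is day 18, which is the earliest framing can start.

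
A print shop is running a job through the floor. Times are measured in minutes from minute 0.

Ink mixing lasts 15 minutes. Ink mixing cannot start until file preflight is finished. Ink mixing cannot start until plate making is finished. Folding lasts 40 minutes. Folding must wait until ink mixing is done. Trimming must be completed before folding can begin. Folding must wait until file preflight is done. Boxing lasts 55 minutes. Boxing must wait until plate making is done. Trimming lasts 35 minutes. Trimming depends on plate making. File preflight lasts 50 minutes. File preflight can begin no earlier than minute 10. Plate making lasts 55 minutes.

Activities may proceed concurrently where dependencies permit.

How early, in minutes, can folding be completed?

Plate making can start immediately at minute 0; it finishes at minute 55.
Trimming waits on plate making (finishes minute 55), so it starts at minute 55 and finishes at 55 + 35 = minute 90.
File preflight waits on its own release at minute 10, so it starts at minute 10 and finishes at 10 + 50 = minute 60.
Ink mixing cannot start until file preflight (finishes minute 60); plate making (finishes minute 55). The controlling bound is minute 60, so ink mixing finishes at 60 + 15 = minute 75.
Folding has to wait for ink mixing (finishes minute 75); trimming (finishes minute 90); file preflight (finishes minute 60). The latest of these is minute 90, so folding runs minute 90 to 90 + 40 = minute 130.

130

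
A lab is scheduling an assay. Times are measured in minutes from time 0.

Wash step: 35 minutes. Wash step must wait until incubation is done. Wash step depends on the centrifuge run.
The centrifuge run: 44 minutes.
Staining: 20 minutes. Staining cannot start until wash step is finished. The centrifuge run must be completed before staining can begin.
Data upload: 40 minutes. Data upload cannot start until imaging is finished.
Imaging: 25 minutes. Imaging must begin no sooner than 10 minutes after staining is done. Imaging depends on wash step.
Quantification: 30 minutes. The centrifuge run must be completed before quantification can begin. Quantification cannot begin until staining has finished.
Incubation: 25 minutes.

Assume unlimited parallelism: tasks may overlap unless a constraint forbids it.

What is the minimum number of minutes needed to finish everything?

The centrifuge run can start immediately at minute 0; it finishes at minute 44.
Nothing blocks incubation, so it runs from minute 0 to minute 25.
Wash step has to wait for incubation (finishes minute 25); the centrifuge run (finishes minute 44). The latest of these is minute 44, so wash step runs minute 44 to 44 + 35 = minute 79.
Staining cannot start until wash step (finishes minute 79); the centrifuge run (finishes minute 44). The controlling bound is minute 79, so staining finishes at 79 + 20 = minute 99.
Quantification needs all of the centrifuge run (finishes minute 44); staining (finishes minute 99). That puts its earliest start at minute 99; it finishes at 99 + 30 = minute 129.
Imaging has to wait for staining (finishes minute 99, plus 10-minute gap → minute 109); wash step (finishes minute 79). The latest of these is minute 109, so imaging runs minute 109 to 109 + 25 = minute 134.
After imaging (finishes minute 134), data upload can start at minute 134 and finishes at minute 174.
All tasks are finished once the last one completes. Finish times: Incubation at 25, The centrifuge run at 44, Wash step at 79, Staining at 99, Imaging at 134, Quantification at 129, Data upload at 174. The latest is minute 174.

174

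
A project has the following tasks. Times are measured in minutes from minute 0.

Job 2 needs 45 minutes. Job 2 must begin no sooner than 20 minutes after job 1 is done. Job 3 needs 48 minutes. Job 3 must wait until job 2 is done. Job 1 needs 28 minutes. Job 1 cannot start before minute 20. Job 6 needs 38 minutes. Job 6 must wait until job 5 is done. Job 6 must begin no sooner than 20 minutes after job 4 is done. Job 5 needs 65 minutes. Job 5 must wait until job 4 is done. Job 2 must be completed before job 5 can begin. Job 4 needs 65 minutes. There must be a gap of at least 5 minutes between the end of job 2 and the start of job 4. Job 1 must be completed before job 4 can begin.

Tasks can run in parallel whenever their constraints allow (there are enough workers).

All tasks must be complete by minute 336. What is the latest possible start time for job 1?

Nothing follows job 3; the deadline of minute 336 is its only limit. It must start by 336 − 48 = minute 288.
Job 6 has no dependents, so it just needs to finish by minute 336. Starting by 336 − 38 = minute 298 achieves that.
Job 5 has to be done before job 6 (must start by minute 298). That means finishing by minute 298, i.e. starting by 298 − 65 = minute 233.
Job 4 has several dependents: job 5 (must start by minute 233); job 6 (must start by minute 298, minus 20-minute gap → minute 278). The earliest of those limits is minute 233, so job 4 must start by 233 − 65 = minute 168.
Job 2 has several dependents: job 3 (must start by minute 288); job 4 (must start by minute 168, minus 5-minute gap → minute 163); job 5 (must start by minute 233). The earliest of those limits is minute 163, so job 2 must start by 163 − 45 = minute 118.
Job 1 feeds job 2 (must start by minute 118, minus 20-minute gap → minute 98); job 4 (must start by minute 168). Taking the minimum, job 1 must finish by minute 98 and start by 98 − 28 = minute 70.

70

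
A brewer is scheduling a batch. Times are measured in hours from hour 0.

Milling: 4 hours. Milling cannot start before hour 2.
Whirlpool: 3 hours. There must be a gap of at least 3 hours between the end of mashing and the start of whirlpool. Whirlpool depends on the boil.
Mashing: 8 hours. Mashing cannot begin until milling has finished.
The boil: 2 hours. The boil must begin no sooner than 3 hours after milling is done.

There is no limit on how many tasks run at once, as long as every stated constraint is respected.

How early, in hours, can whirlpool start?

17

After its own release at hour 2, milling can start at hour 2 and finishes at hour 6.
After milling (finishes hour 6, plus 3-hour gap → hour 9), the boil can start at hour 9 and finishes at hour 11.
After milling (finishes hour 6), mashing can start at hour 6 and finishes at hour 14.
Whirlpool waits on mashing (finishes hour 14, plus 3-hour gap → hour 17); the boil (finishes hour 11). The latest of these is hour 17, which is the earliest whirlpool can start.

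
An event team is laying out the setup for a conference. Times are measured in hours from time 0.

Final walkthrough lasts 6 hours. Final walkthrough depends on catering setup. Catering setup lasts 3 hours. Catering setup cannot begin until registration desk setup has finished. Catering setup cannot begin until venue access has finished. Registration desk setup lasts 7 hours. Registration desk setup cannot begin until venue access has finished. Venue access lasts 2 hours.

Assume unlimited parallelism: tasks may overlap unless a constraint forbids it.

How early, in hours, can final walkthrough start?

12

Venue access has no prerequisites, so it starts at hour 0 and finishes at hour 2.
Registration desk setup cannot begin until venue access (finishes hour 2). It runs from hour 2 to 2 + 7 = hour 9.
Catering setup has to wait for registration desk setup (finishes hour 9); venue access (finishes hour 2). The latest of these is hour 9, so catering setup runs hour 9 to 9 + 3 = hour 12.
Final walkthrough waits on catering setup (finishes hour 12), so the earliest it can start is hour 12.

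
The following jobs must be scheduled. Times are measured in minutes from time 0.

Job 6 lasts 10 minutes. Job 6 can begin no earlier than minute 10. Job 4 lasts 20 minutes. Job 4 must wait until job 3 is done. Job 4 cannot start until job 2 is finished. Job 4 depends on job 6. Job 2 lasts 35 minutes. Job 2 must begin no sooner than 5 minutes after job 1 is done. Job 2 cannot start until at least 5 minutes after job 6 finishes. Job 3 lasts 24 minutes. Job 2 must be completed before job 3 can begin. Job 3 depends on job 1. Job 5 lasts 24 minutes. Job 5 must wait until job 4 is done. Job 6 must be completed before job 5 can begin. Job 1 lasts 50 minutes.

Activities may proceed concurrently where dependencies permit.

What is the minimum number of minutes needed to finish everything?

158

Job 6 cannot begin until its own release at minute 10. It runs from minute 10 to 10 + 10 = minute 20.
Job 1 has no prerequisites, so it starts at minute 0 and finishes at minute 50.
Job 2 has to wait for job 1 (finishes minute 50, plus 5-minute gap → minute 55); job 6 (finishes minute 20, plus 5-minute gap → minute 25). The latest of these is minute 55, so job 2 runs minute 55 to 55 + 35 = minute 90.
Job 3 needs all of job 2 (finishes minute 90); job 1 (finishes minute 50). That puts its earliest start at minute 90; it finishes at 90 + 24 = minute 114.
Job 4 cannot start until job 3 (finishes minute 114); job 2 (finishes minute 90); job 6 (finishes minute 20). The controlling bound is minute 114, so job 4 finishes at 114 + 20 = minute 134.
Job 5 has to wait for job 4 (finishes minute 134); job 6 (finishes minute 20). The latest of these is minute 134, so job 5 runs minute 134 to 134 + 24 = minute 158.
All tasks are finished once the last one completes. Finish times: Job 1 at 50, Job 2 at 90, Job 3 at 114, Job 4 at 134, Job 5 at 158, Job 6 at 20. The latest is minute 158.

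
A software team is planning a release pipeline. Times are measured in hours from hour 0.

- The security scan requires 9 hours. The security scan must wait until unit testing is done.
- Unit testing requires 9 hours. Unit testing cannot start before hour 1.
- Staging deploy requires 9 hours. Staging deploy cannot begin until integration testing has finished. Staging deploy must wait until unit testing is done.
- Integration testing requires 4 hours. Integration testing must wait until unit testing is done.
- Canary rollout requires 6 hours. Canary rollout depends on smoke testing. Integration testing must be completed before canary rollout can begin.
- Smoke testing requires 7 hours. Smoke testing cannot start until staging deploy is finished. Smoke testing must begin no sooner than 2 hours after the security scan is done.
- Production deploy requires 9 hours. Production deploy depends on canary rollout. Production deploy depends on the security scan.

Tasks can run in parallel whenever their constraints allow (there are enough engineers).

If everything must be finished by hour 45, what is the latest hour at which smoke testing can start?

Production deploy has no dependents, so it just needs to finish by hour 45. Starting by 45 − 9 = hour 36 achieves that.
Canary rollout has to be done before production deploy (must start by hour 36). That means finishing by hour 36, i.e. starting by 36 − 6 = hour 30.
Smoke testing feeds into canary rollout (must start by hour 30); so smoke testing must finish by hour 30 and therefore start by hour 23.

23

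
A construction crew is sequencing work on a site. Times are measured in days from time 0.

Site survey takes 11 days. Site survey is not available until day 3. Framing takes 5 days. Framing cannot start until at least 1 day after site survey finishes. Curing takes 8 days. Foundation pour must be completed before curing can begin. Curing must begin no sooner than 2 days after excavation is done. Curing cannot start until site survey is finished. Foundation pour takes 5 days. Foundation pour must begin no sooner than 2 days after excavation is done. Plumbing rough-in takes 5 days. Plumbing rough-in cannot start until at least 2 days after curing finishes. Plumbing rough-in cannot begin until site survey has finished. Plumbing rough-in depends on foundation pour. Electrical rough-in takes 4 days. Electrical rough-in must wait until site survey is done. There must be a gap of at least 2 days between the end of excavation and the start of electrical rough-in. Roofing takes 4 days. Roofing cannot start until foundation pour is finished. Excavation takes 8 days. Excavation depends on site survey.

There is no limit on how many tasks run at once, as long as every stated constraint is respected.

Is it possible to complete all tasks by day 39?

No

After its own release at day 3, site survey can start at day 3 and finishes at day 14.
Framing waits on site survey (finishes day 14, plus 1-day gap → day 15), so it starts at day 15 and finishes at 15 + 5 = day 20.
Excavation waits on site survey (finishes day 14), so it starts at day 14 and finishes at 14 + 8 = day 22.
For electrical rough-in: site survey (finishes day 14); excavation (finishes day 22, plus 2-day gap → day 24). Taking the maximum gives a start of day 24, and it finishes at 24 + 4 = day 28.
Foundation pour waits on excavation (finishes day 22, plus 2-day gap → day 24), so it starts at day 24 and finishes at 24 + 5 = day 29.
After foundation pour (finishes day 29), roofing can start at day 29 and finishes at day 33.
For curing: foundation pour (finishes day 29); excavation (finishes day 22, plus 2-day gap → day 24); site survey (finishes day 14). Taking the maximum gives a start of day 29, and it finishes at 29 + 8 = day 37.
Plumbing rough-in has to wait for curing (finishes day 37, plus 2-day gap → day 39); site survey (finishes day 14); foundation pour (finishes day 29). The latest of these is day 39, so plumbing rough-in runs day 39 to 39 + 5 = day 44.
The earliest everything can be done is day 44, which is after the deadline of 39, so it is not possible.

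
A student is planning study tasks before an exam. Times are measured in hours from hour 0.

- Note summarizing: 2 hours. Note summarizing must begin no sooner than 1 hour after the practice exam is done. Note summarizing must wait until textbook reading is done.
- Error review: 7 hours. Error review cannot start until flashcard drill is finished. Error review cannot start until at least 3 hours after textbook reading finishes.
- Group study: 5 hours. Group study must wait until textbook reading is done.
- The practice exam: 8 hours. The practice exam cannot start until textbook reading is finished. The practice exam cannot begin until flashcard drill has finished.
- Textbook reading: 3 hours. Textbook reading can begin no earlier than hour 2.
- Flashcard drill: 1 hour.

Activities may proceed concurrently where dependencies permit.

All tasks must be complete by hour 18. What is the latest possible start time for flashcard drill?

Note summarizing must finish by hour 18; it takes 2 hours, so it must start by 18 − 2 = hour 16.
Since note summarizing (must start by hour 16, minus 1-hour gap → hour 15) depends on it, the practice exam must finish by hour 15. Backing off its 8-hour duration gives a latest start of hour 7.
To finish by hour 18, error review (duration 7) must start no later than hour 11.
Flashcard drill must finish in time for the practice exam (must start by hour 7); error review (must start by hour 11). The tightest is hour 7, so flashcard drill must start by 7 − 1 = hour 6.

6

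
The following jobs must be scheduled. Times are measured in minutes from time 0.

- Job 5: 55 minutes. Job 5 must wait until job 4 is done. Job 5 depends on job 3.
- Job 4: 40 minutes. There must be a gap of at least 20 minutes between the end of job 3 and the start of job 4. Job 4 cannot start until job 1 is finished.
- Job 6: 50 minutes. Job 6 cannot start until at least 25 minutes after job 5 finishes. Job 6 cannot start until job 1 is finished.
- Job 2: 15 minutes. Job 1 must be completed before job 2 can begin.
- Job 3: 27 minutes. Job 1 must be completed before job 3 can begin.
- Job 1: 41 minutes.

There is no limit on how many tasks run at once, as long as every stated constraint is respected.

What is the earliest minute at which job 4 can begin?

Job 1 has no prerequisites, so it starts at minute 0 and finishes at minute 41.
Job 3 cannot begin until job 1 (finishes minute 41). It runs from minute 41 to 41 + 27 = minute 68.
Job 4 waits on job 3 (finishes minute 68, plus 20-minute gap → minute 88); job 1 (finishes minute 41). The latest of these is minute 88, which is the earliest job 4 can start.

88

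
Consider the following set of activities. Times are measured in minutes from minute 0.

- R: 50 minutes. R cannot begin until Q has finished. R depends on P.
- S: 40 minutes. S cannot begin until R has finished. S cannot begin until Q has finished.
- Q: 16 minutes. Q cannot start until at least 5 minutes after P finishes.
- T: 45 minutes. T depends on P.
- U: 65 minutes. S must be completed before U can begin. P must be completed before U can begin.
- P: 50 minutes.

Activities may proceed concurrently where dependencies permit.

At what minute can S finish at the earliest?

P has no prerequisites, so it starts at minute 0 and finishes at minute 50.
Q waits on P (finishes minute 50, plus 5-minute gap → minute 55), so it starts at minute 55 and finishes at 55 + 16 = minute 71.
R has to wait for Q (finishes minute 71); P (finishes minute 50). The latest of these is minute 71, so R runs minute 71 to 71 + 50 = minute 121.
S has to wait for R (finishes minute 121); Q (finishes minute 71). The latest of these is minute 121, so S runs minute 121 to 121 + 40 = minute 161.

161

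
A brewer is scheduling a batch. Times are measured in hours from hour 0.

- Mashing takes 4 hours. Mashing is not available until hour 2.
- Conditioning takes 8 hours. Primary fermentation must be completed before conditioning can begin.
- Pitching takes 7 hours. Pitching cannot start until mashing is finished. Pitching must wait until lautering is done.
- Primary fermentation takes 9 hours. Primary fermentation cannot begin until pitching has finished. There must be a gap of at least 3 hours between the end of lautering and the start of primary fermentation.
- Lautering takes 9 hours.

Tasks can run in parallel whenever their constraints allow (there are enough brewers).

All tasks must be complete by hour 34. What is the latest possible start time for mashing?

To finish by hour 34, conditioning (duration 8) must start no later than hour 26.
Primary fermentation has to be done before conditioning (must start by hour 26). That means finishing by hour 26, i.e. starting by 26 − 9 = hour 17.
Pitching feeds into primary fermentation (must start by hour 17); so pitching must finish by hour 17 and therefore start by hour 10.
Mashing has to be done before pitching (must start by hour 10). That means finishing by hour 10, i.e. starting by 10 − 4 = hour 6.

6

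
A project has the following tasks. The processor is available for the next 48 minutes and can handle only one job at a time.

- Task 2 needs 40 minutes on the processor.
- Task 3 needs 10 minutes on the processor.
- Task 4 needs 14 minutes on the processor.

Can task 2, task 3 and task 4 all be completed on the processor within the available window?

Running back to back, the jobs need 40 + 10 + 14 = 64 minutes on the processor.
Since 64 > 48, they cannot all fit.

No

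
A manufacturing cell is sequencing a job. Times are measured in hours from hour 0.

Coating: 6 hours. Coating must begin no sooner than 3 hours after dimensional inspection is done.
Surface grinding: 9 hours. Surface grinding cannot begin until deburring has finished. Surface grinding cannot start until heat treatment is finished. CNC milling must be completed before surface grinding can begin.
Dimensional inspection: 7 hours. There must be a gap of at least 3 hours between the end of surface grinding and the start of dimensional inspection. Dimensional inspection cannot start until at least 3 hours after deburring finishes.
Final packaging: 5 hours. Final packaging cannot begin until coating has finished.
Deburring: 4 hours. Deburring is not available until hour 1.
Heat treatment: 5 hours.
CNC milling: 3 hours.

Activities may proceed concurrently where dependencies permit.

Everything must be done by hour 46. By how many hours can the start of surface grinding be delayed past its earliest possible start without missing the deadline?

Nothing blocks heat treatment, so it runs from hour 0 to hour 5.
CNC milling has no prerequisites, so it starts at hour 0 and finishes at hour 3.
Deburring cannot begin until its own release at hour 1. It runs from hour 1 to 1 + 4 = hour 5.
For surface grinding: deburring (finishes hour 5); heat treatment (finishes hour 5); CNC milling (finishes hour 3). Taking the maximum gives a start of hour 5, and it finishes at 5 + 9 = hour 14.

Working backward from the deadline:
Final packaging must finish by hour 46; it takes 5 hours, so it must start by 46 − 5 = hour 41.
Coating must finish before final packaging (must start by hour 41). With a 6-hour duration, coating must start by 41 − 6 = hour 35.
Dimensional inspection feeds into coating (must start by hour 35, minus 3-hour gap → hour 32); so dimensional inspection must finish by hour 32 and therefore start by hour 25.
Surface grinding has to be done before dimensional inspection (must start by hour 25, minus 3-hour gap → hour 22). That means finishing by hour 22, i.e. starting by 22 − 9 = hour 13.
So surface grinding can start as early as hour 5 and as late as hour 13, giving 13 − 5 = 8 hours of slack.

8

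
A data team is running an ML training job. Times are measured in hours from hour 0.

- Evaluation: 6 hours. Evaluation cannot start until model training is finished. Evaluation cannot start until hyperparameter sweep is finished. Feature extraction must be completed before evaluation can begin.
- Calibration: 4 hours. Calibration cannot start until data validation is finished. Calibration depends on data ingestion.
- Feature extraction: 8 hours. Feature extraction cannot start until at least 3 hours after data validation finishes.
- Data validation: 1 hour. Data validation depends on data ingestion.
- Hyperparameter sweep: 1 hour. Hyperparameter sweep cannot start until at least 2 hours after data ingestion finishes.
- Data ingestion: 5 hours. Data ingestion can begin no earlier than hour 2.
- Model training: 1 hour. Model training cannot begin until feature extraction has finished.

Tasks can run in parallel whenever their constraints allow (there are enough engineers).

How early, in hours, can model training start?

19

Data ingestion cannot begin until its own release at hour 2. It runs from hour 2 to 2 + 5 = hour 7.
Data validation cannot begin until data ingestion (finishes hour 7). It runs from hour 7 to 7 + 1 = hour 8.
After data validation (finishes hour 8, plus 3-hour gap → hour 11), feature extraction can start at hour 11 and finishes at hour 19.
Model training waits on feature extraction (finishes hour 19), so the earliest it can start is hour 19.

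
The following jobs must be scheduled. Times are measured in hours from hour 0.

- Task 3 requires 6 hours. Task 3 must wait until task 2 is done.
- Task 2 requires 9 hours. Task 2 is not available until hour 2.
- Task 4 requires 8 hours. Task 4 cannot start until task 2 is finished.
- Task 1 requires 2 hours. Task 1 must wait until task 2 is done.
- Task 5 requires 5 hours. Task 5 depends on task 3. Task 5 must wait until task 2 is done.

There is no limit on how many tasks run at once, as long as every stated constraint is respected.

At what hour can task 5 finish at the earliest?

22

Task 2 cannot begin until its own release at hour 2. It runs from hour 2 to 2 + 9 = hour 11.
Task 3 waits on task 2 (finishes hour 11), so it starts at hour 11 and finishes at 11 + 6 = hour 17.
Task 5 has to wait for task 3 (finishes hour 17); task 2 (finishes hour 11). The latest of these is hour 17, so task 5 runs hour 17 to 17 + 5 = hour 22.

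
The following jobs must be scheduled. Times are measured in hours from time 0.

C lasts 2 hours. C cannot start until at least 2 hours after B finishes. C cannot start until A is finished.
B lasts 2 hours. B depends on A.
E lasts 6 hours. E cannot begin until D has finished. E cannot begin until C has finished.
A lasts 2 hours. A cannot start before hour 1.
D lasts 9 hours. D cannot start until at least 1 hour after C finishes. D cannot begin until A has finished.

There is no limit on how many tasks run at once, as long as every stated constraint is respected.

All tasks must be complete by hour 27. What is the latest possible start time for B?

5

E has no dependents, so it just needs to finish by hour 27. Starting by 27 − 6 = hour 21 achieves that.
Since E (must start by hour 21) depends on it, D must finish by hour 21. Backing off its 9-hour duration gives a latest start of hour 12.
For C: D (must start by hour 12, minus 1-hour gap → hour 11); E (must start by hour 21). The most restrictive is hour 11; with a 2-hour duration, C must start by hour 9.
Since C (must start by hour 9, minus 2-hour gap → hour 7) depends on it, B must finish by hour 7. Backing off its 2-hour duration gives a latest start of hour 5.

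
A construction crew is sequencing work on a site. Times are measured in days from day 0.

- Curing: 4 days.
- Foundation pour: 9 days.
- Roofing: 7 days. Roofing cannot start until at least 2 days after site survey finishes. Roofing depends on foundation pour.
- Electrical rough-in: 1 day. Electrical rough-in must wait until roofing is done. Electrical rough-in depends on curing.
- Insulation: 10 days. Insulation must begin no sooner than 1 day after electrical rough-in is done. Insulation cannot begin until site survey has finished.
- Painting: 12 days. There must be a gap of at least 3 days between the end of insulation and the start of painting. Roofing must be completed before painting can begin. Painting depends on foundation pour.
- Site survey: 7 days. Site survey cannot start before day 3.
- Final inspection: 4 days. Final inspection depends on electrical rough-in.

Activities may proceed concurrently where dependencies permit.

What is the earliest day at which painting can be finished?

Curing can start immediately at day 0; it finishes at day 4.
Nothing blocks foundation pour, so it runs from day 0 to day 9.
Site survey waits on its own release at day 3, so it starts at day 3 and finishes at 3 + 7 = day 10.
For roofing: site survey (finishes day 10, plus 2-day gap → day 12); foundation pour (finishes day 9). Taking the maximum gives a start of day 12, and it finishes at 12 + 7 = day 19.
Electrical rough-in cannot start until roofing (finishes day 19); curing (finishes day 4). The controlling bound is day 19, so electrical rough-in finishes at 19 + 1 = day 20.
For insulation: electrical rough-in (finishes day 20, plus 1-day gap → day 21); site survey (finishes day 10). Taking the maximum gives a start of day 21, and it finishes at 21 + 10 = day 31.
Painting has to wait for insulation (finishes day 31, plus 3-day gap → day 34); roofing (finishes day 19); foundation pour (finishes day 9). The latest of these is day 34, so painting runs day 34 to 34 + 12 = day 46.

46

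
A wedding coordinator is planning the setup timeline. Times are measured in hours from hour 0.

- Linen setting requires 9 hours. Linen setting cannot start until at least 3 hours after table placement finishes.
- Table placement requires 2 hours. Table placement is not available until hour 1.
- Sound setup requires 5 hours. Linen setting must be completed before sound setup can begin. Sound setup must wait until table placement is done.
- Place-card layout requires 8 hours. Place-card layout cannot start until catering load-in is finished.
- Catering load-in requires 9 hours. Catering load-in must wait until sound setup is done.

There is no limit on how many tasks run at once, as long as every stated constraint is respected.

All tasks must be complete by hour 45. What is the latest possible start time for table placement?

Nothing follows place-card layout; the deadline of hour 45 is its only limit. It must start by 45 − 8 = hour 37.
Catering load-in has to be done before place-card layout (must start by hour 37). That means finishing by hour 37, i.e. starting by 37 − 9 = hour 28.
Sound setup has to be done before catering load-in (must start by hour 28). That means finishing by hour 28, i.e. starting by 28 − 5 = hour 23.
Linen setting must finish before sound setup (must start by hour 23). With a 9-hour duration, linen setting must start by 23 − 9 = hour 14.
For table placement: linen setting (must start by hour 14, minus 3-hour gap → hour 11); sound setup (must start by hour 23). The most restrictive is hour 11; with a 2-hour duration, table placement must start by hour 9.

9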